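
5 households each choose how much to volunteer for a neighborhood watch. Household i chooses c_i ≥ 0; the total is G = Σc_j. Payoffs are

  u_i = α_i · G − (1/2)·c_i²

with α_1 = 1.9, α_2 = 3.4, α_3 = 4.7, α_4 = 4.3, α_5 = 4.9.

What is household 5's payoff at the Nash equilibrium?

Household i's FOC: ∂u_i/∂c_i = α_i − c_i = 0, so c_i* = α_i.
NE contributions = (1.9, 3.4, 4.7, 4.3, 4.9); G = 19.2.
u_5 = α_5·G − ½·(c_5)² = 4.9·19.2 − ½·4.9² = 82.075.

82.075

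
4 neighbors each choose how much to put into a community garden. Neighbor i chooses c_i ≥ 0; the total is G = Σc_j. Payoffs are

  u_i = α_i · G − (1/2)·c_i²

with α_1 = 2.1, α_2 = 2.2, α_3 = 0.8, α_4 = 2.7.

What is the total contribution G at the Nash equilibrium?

Neighbor i's FOC: ∂u_i/∂c_i = α_i − c_i = 0, so c_i* = α_i.
NE contributions = (2.1, 2.2, 0.8, 2.7); G = 7.8.

7.8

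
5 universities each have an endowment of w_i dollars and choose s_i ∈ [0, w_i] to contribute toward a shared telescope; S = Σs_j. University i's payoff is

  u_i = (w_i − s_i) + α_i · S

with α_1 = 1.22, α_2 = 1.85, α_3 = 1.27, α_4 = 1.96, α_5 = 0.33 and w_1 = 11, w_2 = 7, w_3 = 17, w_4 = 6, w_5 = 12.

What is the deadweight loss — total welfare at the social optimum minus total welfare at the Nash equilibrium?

∂u_i/∂s_i = α_i − 1, so university i contributes w_i if α_i > 1, else 0.
α_i > 1 for i ∈ {1, 2, 3, 4}; NE contributions (11, 7, 17, 6, 0), S = 41.
W^NE = Σw_i − S^NE + (Σα_i)·S^NE = 53 + 5.63·41 = 283.83.
Planner: ∂(Σu_j)/∂s_i = Σα_j − 1 = 5.63 > 0, so everyone contributes w_i; S^SO = 53, W^SO = 53 + 5.63·53 = 351.39.
Deadweight loss = 67.56.

67.56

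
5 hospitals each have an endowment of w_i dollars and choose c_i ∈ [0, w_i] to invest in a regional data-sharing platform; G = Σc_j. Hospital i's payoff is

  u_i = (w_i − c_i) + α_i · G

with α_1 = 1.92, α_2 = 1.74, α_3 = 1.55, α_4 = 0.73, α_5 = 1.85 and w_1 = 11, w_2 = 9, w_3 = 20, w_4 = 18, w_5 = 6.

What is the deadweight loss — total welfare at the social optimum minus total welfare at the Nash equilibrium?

∂u_i/∂c_i = α_i − 1, so hospital i contributes w_i if α_i > 1, else 0.
α_i > 1 for i ∈ {1, 2, 3, 5}; NE contributions (11, 9, 20, 0, 6), G = 46.
W^NE = Σw_i − G^NE + (Σα_i)·G^NE = 64 + 6.79·46 = 376.34.
Planner: ∂(Σu_j)/∂c_i = Σα_j − 1 = 6.79 > 0, so everyone contributes w_i; G^SO = 64, W^SO = 64 + 6.79·64 = 498.56.
Deadweight loss = 122.22.

122.22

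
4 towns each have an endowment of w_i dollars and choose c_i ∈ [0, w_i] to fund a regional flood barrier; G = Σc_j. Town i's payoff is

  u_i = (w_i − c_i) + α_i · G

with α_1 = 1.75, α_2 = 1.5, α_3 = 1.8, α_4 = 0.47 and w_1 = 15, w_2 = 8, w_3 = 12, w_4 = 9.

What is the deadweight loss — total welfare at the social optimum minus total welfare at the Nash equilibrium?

40.68

∂u_i/∂c_i = α_i − 1, so town i contributes w_i if α_i > 1, else 0.
α_i > 1 for i ∈ {1, 2, 3}; NE contributions (15, 8, 12, 0), G = 35.
W^NE = Σw_i − G^NE + (Σα_i)·G^NE = 44 + 4.52·35 = 202.2.
Planner: ∂(Σu_j)/∂c_i = Σα_j − 1 = 4.52 > 0, so everyone contributes w_i; G^SO = 44, W^SO = 44 + 4.52·44 = 242.88.
Deadweight loss = 40.68.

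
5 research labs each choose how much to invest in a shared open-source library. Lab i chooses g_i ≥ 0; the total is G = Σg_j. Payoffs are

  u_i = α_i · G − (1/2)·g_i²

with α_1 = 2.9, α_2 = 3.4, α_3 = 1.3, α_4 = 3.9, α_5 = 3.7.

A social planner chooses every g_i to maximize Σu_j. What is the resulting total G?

76

Planner FOC: ∂(Σu_j)/∂g_i = (Σα_j) − g_i = 0, so g_i^SO = Σα_j = 15.2 for every i; G^SO = 76.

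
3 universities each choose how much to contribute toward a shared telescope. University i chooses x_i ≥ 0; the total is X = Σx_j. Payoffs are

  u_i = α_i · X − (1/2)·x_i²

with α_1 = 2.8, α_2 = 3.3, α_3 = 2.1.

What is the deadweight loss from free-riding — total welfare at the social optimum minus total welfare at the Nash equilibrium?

45.19

University i's FOC: ∂u_i/∂x_i = α_i − x_i = 0, so x_i* = α_i.
NE contributions = (2.8, 3.3, 2.1); X = 8.2.
W^NE = (Σα)·X − ½Σα_i² = 8.2² − ½·23.14 = 55.67.
Planner sets x_i = Σα_j = 8.2 for every i, so X^SO = 3·8.2 = 24.6.
W^SO = (Σα)·X^SO − ½·3·(Σα)² = (3/2)·8.2² = 100.86.
Deadweight loss = W^SO − W^NE = 45.19.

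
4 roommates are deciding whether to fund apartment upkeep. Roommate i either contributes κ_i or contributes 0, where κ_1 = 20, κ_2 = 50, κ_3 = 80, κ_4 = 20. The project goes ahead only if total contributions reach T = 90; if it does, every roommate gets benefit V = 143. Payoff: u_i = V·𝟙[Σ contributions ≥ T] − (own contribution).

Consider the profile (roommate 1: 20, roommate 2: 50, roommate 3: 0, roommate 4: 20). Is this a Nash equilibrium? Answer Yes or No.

Total = 90 ≥ 90: provided.
Roommate 1 (pledges 20, payoff 123): dropping to 0 → total 70, payoff 0. No gain.
Roommate 2 (pledges 50, payoff 93): dropping to 0 → total 40, payoff 0. No gain.
Roommate 3 (pledges 0, payoff 143): pledging 80 → total 170, payoff 63. No gain.
Roommate 4 (pledges 20, payoff 123): dropping to 0 → total 70, payoff 0. No gain.

Yes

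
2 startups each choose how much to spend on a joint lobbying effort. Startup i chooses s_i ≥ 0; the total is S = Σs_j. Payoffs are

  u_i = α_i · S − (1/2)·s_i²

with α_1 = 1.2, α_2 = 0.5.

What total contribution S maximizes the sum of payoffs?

Planner FOC: ∂(Σu_j)/∂s_i = (Σα_j) − s_i = 0, so s_i^SO = Σα_j = 1.7 for every i; S^SO = 3.4.

3.4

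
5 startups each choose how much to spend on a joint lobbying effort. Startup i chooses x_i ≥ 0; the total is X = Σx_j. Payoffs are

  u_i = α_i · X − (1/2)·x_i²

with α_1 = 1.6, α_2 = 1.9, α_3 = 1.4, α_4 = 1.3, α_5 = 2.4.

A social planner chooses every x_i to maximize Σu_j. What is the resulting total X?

Planner FOC: ∂(Σu_j)/∂x_i = (Σα_j) − x_i = 0, so x_i^SO = Σα_j = 8.6 for every i; X^SO = 43.

43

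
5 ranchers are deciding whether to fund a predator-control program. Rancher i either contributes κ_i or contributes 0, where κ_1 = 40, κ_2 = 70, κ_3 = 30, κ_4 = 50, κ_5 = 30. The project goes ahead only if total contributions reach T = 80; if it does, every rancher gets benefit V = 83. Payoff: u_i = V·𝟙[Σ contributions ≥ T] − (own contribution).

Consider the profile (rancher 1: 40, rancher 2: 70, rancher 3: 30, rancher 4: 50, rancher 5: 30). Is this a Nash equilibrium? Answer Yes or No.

Total = 220 ≥ 80: provided.
Rancher 1 (pledges 40, payoff 43): dropping to 0 → total 180, payoff 83. Profitable deviation.

No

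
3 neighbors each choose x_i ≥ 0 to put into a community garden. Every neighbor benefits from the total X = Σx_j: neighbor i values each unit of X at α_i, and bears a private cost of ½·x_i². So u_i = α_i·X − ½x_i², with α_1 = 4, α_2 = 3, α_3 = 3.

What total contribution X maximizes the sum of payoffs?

30

Planner FOC: ∂(Σu_j)/∂x_i = (Σα_j) − x_i = 0, so x_i^SO = Σα_j = 10 for every i; X^SO = 30.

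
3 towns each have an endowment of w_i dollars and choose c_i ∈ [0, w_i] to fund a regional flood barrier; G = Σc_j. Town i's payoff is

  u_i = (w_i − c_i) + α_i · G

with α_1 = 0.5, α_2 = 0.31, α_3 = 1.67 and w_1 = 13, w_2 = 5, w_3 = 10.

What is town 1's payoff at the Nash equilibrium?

18

∂u_i/∂c_i = α_i − 1, so town i contributes w_i if α_i > 1, else 0.
α_i > 1 for i ∈ {3}; NE contributions (0, 0, 10), G = 10.
u_1 = (13 − 0) + 0.5·10 = 18.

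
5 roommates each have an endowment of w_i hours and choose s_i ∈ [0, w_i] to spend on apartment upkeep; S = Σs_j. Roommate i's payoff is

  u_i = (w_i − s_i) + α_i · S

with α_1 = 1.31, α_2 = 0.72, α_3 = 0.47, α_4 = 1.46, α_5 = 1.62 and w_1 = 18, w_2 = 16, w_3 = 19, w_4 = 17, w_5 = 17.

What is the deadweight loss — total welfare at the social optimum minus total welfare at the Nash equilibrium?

∂u_i/∂s_i = α_i − 1, so roommate i contributes w_i if α_i > 1, else 0.
α_i > 1 for i ∈ {1, 4, 5}; NE contributions (18, 0, 0, 17, 17), S = 52.
W^NE = Σw_i − S^NE + (Σα_i)·S^NE = 87 + 4.58·52 = 325.16.
Planner: ∂(Σu_j)/∂s_i = Σα_j − 1 = 4.58 > 0, so everyone contributes w_i; S^SO = 87, W^SO = 87 + 4.58·87 = 485.46.
Deadweight loss = 160.3.

160.3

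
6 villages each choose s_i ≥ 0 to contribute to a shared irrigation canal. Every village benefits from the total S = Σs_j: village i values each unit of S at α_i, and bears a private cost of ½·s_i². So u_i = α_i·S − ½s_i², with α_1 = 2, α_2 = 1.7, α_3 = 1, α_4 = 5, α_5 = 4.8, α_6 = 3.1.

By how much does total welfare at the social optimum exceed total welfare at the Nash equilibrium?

652.29

Village i's FOC: ∂u_i/∂s_i = α_i − s_i = 0, so s_i* = α_i.
NE contributions = (2, 1.7, 1, 5, 4.8, 3.1); S = 17.6.
W^NE = (Σα)·S − ½Σα_i² = 17.6² − ½·65.54 = 276.99.
Planner sets s_i = Σα_j = 17.6 for every i, so S^SO = 6·17.6 = 105.6.
W^SO = (Σα)·S^SO − ½·6·(Σα)² = (6/2)·17.6² = 929.28.
Deadweight loss = W^SO − W^NE = 652.29.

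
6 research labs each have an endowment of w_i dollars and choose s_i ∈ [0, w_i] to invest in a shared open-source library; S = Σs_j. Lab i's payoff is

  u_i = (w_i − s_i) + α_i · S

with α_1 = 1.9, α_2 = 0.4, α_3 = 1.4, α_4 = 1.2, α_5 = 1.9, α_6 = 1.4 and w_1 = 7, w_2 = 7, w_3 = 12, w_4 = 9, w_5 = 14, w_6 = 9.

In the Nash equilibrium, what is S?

51

∂u_i/∂s_i = α_i − 1, so lab i contributes w_i if α_i > 1, else 0.
α_i > 1 for i ∈ {1, 3, 4, 5, 6}; NE contributions (7, 0, 12, 9, 14, 9), S = 51.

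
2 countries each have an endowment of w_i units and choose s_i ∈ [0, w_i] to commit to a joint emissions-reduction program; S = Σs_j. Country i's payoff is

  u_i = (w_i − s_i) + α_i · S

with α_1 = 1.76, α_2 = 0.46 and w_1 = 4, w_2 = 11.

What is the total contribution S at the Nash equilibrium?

∂u_i/∂s_i = α_i − 1, so country i contributes w_i if α_i > 1, else 0.
α_i > 1 for i ∈ {1}; NE contributions (4, 0), S = 4.

4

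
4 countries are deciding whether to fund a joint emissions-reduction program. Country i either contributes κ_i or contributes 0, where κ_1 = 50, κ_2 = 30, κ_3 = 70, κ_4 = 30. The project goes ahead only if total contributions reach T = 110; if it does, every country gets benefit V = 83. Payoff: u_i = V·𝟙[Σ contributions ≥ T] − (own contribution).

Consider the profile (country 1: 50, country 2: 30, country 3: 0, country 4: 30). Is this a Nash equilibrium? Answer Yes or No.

Total = 110 ≥ 110: provided.
Country 1 (pledges 50, payoff 33): dropping to 0 → total 60, payoff 0. No gain.
Country 2 (pledges 30, payoff 53): dropping to 0 → total 80, payoff 0. No gain.
Country 3 (pledges 0, payoff 83): pledging 70 → total 180, payoff 13. No gain.
Country 4 (pledges 30, payoff 53): dropping to 0 → total 80, payoff 0. No gain.

Yes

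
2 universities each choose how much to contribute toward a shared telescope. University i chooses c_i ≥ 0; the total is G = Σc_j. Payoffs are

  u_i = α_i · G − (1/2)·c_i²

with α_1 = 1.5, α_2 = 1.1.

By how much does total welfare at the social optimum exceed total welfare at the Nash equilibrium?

1.73

University i's FOC: ∂u_i/∂c_i = α_i − c_i = 0, so c_i* = α_i.
NE contributions = (1.5, 1.1); G = 2.6.
W^NE = (Σα)·G − ½Σα_i² = 2.6² − ½·3.46 = 5.03.
Planner sets c_i = Σα_j = 2.6 for every i, so G^SO = 2·2.6 = 5.2.
W^SO = (Σα)·G^SO − ½·2·(Σα)² = (2/2)·2.6² = 6.76.
Deadweight loss = W^SO − W^NE = 1.73.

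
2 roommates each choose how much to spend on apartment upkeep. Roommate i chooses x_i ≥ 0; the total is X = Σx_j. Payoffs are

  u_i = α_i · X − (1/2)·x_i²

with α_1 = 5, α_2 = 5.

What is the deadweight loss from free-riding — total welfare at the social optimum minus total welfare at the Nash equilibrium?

25

Roommate i's FOC: ∂u_i/∂x_i = α_i − x_i = 0, so x_i* = α_i.
NE contributions = (5, 5); X = 10.
W^NE = (Σα)·X − ½Σα_i² = 10² − ½·50 = 75.
Planner sets x_i = Σα_j = 10 for every i, so X^SO = 2·10 = 20.
W^SO = (Σα)·X^SO − ½·2·(Σα)² = (2/2)·10² = 100.
Deadweight loss = W^SO − W^NE = 25.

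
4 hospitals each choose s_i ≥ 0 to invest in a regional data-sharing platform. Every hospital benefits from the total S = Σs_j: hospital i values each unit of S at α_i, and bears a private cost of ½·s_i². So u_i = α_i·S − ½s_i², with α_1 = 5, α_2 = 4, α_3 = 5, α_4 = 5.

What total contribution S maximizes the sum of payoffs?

76

Planner FOC: ∂(Σu_j)/∂s_i = (Σα_j) − s_i = 0, so s_i^SO = Σα_j = 19 for every i; S^SO = 76.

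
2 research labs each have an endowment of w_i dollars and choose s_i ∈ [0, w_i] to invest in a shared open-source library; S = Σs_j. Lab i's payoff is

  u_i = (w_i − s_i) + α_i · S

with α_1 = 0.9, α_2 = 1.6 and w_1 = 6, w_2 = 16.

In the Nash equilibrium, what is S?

∂u_i/∂s_i = α_i − 1, so lab i contributes w_i if α_i > 1, else 0.
α_i > 1 for i ∈ {2}; NE contributions (0, 16), S = 16.

16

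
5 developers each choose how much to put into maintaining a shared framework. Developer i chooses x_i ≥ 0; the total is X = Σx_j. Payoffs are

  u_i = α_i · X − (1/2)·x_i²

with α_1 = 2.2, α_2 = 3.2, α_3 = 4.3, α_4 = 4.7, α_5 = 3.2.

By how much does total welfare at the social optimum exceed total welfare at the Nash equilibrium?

Developer i's FOC: ∂u_i/∂x_i = α_i − x_i = 0, so x_i* = α_i.
NE contributions = (2.2, 3.2, 4.3, 4.7, 3.2); X = 17.6.
W^NE = (Σα)·X − ½Σα_i² = 17.6² − ½·65.9 = 276.81.
Planner sets x_i = Σα_j = 17.6 for every i, so X^SO = 5·17.6 = 88.
W^SO = (Σα)·X^SO − ½·5·(Σα)² = (5/2)·17.6² = 774.4.
Deadweight loss = W^SO − W^NE = 497.59.

497.59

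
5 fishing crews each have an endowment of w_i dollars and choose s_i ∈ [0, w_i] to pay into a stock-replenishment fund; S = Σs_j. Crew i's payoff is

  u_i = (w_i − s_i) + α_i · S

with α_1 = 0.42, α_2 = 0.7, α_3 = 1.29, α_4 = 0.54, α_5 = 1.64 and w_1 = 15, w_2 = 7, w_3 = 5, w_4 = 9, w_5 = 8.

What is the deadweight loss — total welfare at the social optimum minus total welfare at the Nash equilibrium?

∂u_i/∂s_i = α_i − 1, so crew i contributes w_i if α_i > 1, else 0.
α_i > 1 for i ∈ {3, 5}; NE contributions (0, 0, 5, 0, 8), S = 13.
W^NE = Σw_i − S^NE + (Σα_i)·S^NE = 44 + 3.59·13 = 90.67.
Planner: ∂(Σu_j)/∂s_i = Σα_j − 1 = 3.59 > 0, so everyone contributes w_i; S^SO = 44, W^SO = 44 + 3.59·44 = 201.96.
Deadweight loss = 111.29.

111.29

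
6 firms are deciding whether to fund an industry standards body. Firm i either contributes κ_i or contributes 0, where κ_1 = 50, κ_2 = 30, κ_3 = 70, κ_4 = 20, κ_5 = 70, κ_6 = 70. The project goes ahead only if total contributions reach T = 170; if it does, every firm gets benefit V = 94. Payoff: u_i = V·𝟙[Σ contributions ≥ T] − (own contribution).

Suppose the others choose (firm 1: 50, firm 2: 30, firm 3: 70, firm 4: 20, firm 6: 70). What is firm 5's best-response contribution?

0

Others' total = 240 ≥ 170; contributing adds cost 70 for no extra benefit.
Best response: 0.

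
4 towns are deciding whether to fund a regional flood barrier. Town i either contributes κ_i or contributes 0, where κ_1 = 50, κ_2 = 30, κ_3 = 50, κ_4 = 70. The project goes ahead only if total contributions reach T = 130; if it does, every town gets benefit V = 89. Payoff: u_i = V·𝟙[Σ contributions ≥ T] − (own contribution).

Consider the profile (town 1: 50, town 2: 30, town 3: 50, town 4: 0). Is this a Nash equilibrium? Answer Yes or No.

Yes

Total = 130 ≥ 130: provided.
Town 1 (pledges 50, payoff 39): dropping to 0 → total 80, payoff 0. No gain.
Town 2 (pledges 30, payoff 59): dropping to 0 → total 100, payoff 0. No gain.
Town 3 (pledges 50, payoff 39): dropping to 0 → total 80, payoff 0. No gain.
Town 4 (pledges 0, payoff 89): pledging 70 → total 200, payoff 19. No gain.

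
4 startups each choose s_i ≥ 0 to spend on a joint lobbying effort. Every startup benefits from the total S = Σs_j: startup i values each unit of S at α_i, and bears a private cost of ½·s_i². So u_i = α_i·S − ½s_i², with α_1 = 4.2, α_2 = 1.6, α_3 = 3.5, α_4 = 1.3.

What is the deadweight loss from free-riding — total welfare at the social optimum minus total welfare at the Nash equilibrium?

129.43

Startup i's FOC: ∂u_i/∂s_i = α_i − s_i = 0, so s_i* = α_i.
NE contributions = (4.2, 1.6, 3.5, 1.3); S = 10.6.
W^NE = (Σα)·S − ½Σα_i² = 10.6² − ½·34.14 = 95.29.
Planner sets s_i = Σα_j = 10.6 for every i, so S^SO = 4·10.6 = 42.4.
W^SO = (Σα)·S^SO − ½·4·(Σα)² = (4/2)·10.6² = 224.72.
Deadweight loss = W^SO − W^NE = 129.43.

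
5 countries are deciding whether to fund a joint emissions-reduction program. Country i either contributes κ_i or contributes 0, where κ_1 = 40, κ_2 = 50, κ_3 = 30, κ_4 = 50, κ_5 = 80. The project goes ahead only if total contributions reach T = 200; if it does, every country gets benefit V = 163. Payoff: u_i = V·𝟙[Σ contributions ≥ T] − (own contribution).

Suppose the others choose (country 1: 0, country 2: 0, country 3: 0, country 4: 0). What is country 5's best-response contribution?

Others' total = 0. Even contributing 80 gives 80 < 200: no benefit either way.
Best response: 0.

0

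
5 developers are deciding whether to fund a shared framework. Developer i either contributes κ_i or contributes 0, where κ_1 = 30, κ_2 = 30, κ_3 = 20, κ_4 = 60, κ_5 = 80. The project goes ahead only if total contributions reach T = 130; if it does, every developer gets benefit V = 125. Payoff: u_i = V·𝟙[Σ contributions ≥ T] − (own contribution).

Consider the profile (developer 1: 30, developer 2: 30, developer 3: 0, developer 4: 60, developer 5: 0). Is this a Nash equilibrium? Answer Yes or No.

No

Total = 120 < 130: not provided.
Developer 1 (pledges 30, payoff -30): dropping to 0 → total 90, payoff 0. Profitable deviation.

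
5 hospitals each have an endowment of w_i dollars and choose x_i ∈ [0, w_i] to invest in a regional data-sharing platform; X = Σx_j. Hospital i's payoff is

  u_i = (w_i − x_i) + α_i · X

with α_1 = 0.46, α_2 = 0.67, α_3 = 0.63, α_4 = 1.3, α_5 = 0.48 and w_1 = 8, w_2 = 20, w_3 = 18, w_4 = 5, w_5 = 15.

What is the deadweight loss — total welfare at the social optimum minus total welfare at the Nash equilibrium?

∂u_i/∂x_i = α_i − 1, so hospital i contributes w_i if α_i > 1, else 0.
α_i > 1 for i ∈ {4}; NE contributions (0, 0, 0, 5, 0), X = 5.
W^NE = Σw_i − X^NE + (Σα_i)·X^NE = 66 + 2.54·5 = 78.7.
Planner: ∂(Σu_j)/∂x_i = Σα_j − 1 = 2.54 > 0, so everyone contributes w_i; X^SO = 66, W^SO = 66 + 2.54·66 = 233.64.
Deadweight loss = 154.94.

154.94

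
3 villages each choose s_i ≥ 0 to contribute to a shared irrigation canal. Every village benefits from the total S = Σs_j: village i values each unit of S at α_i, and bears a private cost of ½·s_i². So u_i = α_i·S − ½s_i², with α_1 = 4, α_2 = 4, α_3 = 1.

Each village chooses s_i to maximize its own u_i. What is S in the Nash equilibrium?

Village i's FOC: ∂u_i/∂s_i = α_i − s_i = 0, so s_i* = α_i.
NE contributions = (4, 4, 1); S = 9.

9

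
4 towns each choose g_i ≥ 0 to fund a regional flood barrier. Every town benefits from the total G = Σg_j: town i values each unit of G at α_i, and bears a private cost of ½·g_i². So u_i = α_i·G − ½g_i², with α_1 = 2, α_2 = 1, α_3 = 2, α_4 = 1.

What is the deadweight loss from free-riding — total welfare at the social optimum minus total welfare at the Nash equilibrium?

Town i's FOC: ∂u_i/∂g_i = α_i − g_i = 0, so g_i* = α_i.
NE contributions = (2, 1, 2, 1); G = 6.
W^NE = (Σα)·G − ½Σα_i² = 6² − ½·10 = 31.
Planner sets g_i = Σα_j = 6 for every i, so G^SO = 4·6 = 24.
W^SO = (Σα)·G^SO − ½·4·(Σα)² = (4/2)·6² = 72.
Deadweight loss = W^SO − W^NE = 41.

41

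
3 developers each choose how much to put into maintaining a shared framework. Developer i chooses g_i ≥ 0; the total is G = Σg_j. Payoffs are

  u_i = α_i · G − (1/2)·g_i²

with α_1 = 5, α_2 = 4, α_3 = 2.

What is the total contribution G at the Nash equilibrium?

Developer i's FOC: ∂u_i/∂g_i = α_i − g_i = 0, so g_i* = α_i.
NE contributions = (5, 4, 2); G = 11.

11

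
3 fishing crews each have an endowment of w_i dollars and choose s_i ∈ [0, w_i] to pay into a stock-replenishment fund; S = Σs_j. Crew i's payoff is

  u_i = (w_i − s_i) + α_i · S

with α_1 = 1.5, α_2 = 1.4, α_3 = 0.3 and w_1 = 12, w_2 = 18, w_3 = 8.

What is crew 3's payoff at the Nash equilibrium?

17

∂u_i/∂s_i = α_i − 1, so crew i contributes w_i if α_i > 1, else 0.
α_i > 1 for i ∈ {1, 2}; NE contributions (12, 18, 0), S = 30.
u_3 = (8 − 0) + 0.3·30 = 17.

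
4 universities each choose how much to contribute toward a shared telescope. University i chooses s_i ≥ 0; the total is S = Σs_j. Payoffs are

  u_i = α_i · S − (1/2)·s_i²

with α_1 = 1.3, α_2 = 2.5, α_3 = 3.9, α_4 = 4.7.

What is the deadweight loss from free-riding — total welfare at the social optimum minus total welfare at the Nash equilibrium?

University i's FOC: ∂u_i/∂s_i = α_i − s_i = 0, so s_i* = α_i.
NE contributions = (1.3, 2.5, 3.9, 4.7); S = 12.4.
W^NE = (Σα)·S − ½Σα_i² = 12.4² − ½·45.24 = 131.14.
Planner sets s_i = Σα_j = 12.4 for every i, so S^SO = 4·12.4 = 49.6.
W^SO = (Σα)·S^SO − ½·4·(Σα)² = (4/2)·12.4² = 307.52.
Deadweight loss = W^SO − W^NE = 176.38.

176.38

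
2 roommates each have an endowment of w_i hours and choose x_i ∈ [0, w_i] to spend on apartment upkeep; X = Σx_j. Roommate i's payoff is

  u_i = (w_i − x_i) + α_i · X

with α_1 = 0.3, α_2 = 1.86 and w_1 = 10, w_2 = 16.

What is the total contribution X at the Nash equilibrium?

∂u_i/∂x_i = α_i − 1, so roommate i contributes w_i if α_i > 1, else 0.
α_i > 1 for i ∈ {2}; NE contributions (0, 16), X = 16.

16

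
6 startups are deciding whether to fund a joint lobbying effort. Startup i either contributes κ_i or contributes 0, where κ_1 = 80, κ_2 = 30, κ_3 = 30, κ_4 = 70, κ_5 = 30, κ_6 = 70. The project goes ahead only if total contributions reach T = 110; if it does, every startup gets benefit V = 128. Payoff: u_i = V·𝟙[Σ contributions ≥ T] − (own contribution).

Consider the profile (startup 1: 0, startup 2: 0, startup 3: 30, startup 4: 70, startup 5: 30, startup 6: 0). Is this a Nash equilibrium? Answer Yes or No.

Yes

Total = 130 ≥ 110: provided.
Startup 1 (pledges 0, payoff 128): pledging 80 → total 210, payoff 48. No gain.
Startup 2 (pledges 0, payoff 128): pledging 30 → total 160, payoff 98. No gain.
Startup 3 (pledges 30, payoff 98): dropping to 0 → total 100, payoff 0. No gain.
Startup 4 (pledges 70, payoff 58): dropping to 0 → total 60, payoff 0. No gain.
Startup 5 (pledges 30, payoff 98): dropping to 0 → total 100, payoff 0. No gain.
Startup 6 (pledges 0, payoff 128): pledging 70 → total 200, payoff 58. No gain.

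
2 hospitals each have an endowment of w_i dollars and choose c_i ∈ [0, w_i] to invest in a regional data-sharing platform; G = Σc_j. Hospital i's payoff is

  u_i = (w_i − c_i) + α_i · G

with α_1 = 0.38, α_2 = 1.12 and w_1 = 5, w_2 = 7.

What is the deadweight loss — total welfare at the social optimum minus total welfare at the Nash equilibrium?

∂u_i/∂c_i = α_i − 1, so hospital i contributes w_i if α_i > 1, else 0.
α_i > 1 for i ∈ {2}; NE contributions (0, 7), G = 7.
W^NE = Σw_i − G^NE + (Σα_i)·G^NE = 12 + 0.5·7 = 15.5.
Planner: ∂(Σu_j)/∂c_i = Σα_j − 1 = 0.5 > 0, so everyone contributes w_i; G^SO = 12, W^SO = 12 + 0.5·12 = 18.
Deadweight loss = 2.5.

2.5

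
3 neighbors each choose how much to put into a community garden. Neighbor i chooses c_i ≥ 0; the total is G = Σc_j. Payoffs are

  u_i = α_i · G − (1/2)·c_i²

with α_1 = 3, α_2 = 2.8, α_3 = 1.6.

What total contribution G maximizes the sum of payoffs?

Planner FOC: ∂(Σu_j)/∂c_i = (Σα_j) − c_i = 0, so c_i^SO = Σα_j = 7.4 for every i; G^SO = 22.2.

22.2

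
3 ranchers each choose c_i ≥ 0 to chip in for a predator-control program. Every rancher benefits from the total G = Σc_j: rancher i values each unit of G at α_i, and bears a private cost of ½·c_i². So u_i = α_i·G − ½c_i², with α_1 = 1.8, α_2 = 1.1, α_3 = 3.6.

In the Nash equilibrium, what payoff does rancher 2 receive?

6.545

Rancher i's FOC: ∂u_i/∂c_i = α_i − c_i = 0, so c_i* = α_i.
NE contributions = (1.8, 1.1, 3.6); G = 6.5.
u_2 = α_2·G − ½·(c_2)² = 1.1·6.5 − ½·1.1² = 6.545.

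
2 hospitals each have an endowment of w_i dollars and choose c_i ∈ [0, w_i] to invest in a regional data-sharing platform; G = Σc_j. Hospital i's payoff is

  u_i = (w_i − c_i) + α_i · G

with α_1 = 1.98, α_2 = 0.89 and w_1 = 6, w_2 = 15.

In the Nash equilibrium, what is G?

∂u_i/∂c_i = α_i − 1, so hospital i contributes w_i if α_i > 1, else 0.
α_i > 1 for i ∈ {1}; NE contributions (6, 0), G = 6.

6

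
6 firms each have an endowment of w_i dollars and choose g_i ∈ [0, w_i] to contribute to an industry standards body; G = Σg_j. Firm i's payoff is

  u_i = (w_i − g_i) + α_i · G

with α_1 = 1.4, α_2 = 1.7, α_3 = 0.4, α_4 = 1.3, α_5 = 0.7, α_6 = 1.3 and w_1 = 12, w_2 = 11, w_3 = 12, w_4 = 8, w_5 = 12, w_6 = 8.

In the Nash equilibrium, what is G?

∂u_i/∂g_i = α_i − 1, so firm i contributes w_i if α_i > 1, else 0.
α_i > 1 for i ∈ {1, 2, 4, 6}; NE contributions (12, 11, 0, 8, 0, 8), G = 39.

39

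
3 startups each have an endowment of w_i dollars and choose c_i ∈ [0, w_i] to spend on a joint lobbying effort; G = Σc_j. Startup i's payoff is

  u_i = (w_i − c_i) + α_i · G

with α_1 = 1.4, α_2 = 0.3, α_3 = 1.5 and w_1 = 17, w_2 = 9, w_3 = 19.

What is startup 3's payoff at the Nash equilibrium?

∂u_i/∂c_i = α_i − 1, so startup i contributes w_i if α_i > 1, else 0.
α_i > 1 for i ∈ {1, 3}; NE contributions (17, 0, 19), G = 36.
u_3 = (19 − 19) + 1.5·36 = 54.

54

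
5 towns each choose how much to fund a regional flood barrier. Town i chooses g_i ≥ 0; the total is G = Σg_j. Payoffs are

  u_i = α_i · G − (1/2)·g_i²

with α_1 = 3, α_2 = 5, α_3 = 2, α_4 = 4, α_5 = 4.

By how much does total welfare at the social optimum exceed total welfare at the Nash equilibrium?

Town i's FOC: ∂u_i/∂g_i = α_i − g_i = 0, so g_i* = α_i.
NE contributions = (3, 5, 2, 4, 4); G = 18.
W^NE = (Σα)·G − ½Σα_i² = 18² − ½·70 = 289.
Planner sets g_i = Σα_j = 18 for every i, so G^SO = 5·18 = 90.
W^SO = (Σα)·G^SO − ½·5·(Σα)² = (5/2)·18² = 810.
Deadweight loss = W^SO − W^NE = 521.

521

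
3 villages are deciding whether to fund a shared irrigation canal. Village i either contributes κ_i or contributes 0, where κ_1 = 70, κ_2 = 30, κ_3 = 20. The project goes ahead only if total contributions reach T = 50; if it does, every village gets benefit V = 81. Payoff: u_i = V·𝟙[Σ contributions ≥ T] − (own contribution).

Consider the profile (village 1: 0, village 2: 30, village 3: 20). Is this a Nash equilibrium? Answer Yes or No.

Total = 50 ≥ 50: provided.
Village 1 (pledges 0, payoff 81): pledging 70 → total 120, payoff 11. No gain.
Village 2 (pledges 30, payoff 51): dropping to 0 → total 20, payoff 0. No gain.
Village 3 (pledges 20, payoff 61): dropping to 0 → total 30, payoff 0. No gain.

Yes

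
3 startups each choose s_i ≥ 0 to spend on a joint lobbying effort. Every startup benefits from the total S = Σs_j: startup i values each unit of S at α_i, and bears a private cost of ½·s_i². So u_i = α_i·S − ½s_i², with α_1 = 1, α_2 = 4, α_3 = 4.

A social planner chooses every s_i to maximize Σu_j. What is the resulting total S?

Planner FOC: ∂(Σu_j)/∂s_i = (Σα_j) − s_i = 0, so s_i^SO = Σα_j = 9 for every i; S^SO = 27.

27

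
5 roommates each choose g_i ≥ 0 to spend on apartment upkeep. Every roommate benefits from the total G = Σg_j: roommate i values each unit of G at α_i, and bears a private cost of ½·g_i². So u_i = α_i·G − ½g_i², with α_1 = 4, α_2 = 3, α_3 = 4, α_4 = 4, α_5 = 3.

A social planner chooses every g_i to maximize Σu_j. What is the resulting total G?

90

Planner FOC: ∂(Σu_j)/∂g_i = (Σα_j) − g_i = 0, so g_i^SO = Σα_j = 18 for every i; G^SO = 90.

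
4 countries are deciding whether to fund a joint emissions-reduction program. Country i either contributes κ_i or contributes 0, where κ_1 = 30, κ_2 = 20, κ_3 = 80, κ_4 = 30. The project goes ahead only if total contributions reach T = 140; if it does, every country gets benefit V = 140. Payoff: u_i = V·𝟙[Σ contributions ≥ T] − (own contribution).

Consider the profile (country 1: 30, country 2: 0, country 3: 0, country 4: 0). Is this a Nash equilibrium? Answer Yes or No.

Total = 30 < 140: not provided.
Country 1 (pledges 30, payoff -30): dropping to 0 → total 0, payoff 0. Profitable deviation.

No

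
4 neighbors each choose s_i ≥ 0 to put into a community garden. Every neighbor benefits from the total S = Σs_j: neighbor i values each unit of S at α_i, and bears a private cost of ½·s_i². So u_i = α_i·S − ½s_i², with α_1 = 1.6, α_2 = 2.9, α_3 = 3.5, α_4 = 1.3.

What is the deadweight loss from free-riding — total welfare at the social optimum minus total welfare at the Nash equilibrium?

98.945

Neighbor i's FOC: ∂u_i/∂s_i = α_i − s_i = 0, so s_i* = α_i.
NE contributions = (1.6, 2.9, 3.5, 1.3); S = 9.3.
W^NE = (Σα)·S − ½Σα_i² = 9.3² − ½·24.91 = 74.035.
Planner sets s_i = Σα_j = 9.3 for every i, so S^SO = 4·9.3 = 37.2.
W^SO = (Σα)·S^SO − ½·4·(Σα)² = (4/2)·9.3² = 172.98.
Deadweight loss = W^SO − W^NE = 98.945.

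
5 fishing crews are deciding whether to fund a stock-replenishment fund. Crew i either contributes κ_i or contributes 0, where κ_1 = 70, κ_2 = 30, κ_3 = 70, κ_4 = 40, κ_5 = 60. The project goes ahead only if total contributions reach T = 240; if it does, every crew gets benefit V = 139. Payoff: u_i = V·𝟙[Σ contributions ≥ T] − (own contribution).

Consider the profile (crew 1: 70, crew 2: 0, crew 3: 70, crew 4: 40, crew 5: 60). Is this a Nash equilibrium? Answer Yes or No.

Total = 240 ≥ 240: provided.
Crew 1 (pledges 70, payoff 69): dropping to 0 → total 170, payoff 0. No gain.
Crew 2 (pledges 0, payoff 139): pledging 30 → total 270, payoff 109. No gain.
Crew 3 (pledges 70, payoff 69): dropping to 0 → total 170, payoff 0. No gain.
Crew 4 (pledges 40, payoff 99): dropping to 0 → total 200, payoff 0. No gain.
Crew 5 (pledges 60, payoff 79): dropping to 0 → total 180, payoff 0. No gain.

Yes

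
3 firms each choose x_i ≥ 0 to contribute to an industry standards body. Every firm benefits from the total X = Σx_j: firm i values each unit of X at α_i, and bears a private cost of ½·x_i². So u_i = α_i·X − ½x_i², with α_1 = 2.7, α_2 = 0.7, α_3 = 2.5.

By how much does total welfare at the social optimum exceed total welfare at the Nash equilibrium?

24.42

Firm i's FOC: ∂u_i/∂x_i = α_i − x_i = 0, so x_i* = α_i.
NE contributions = (2.7, 0.7, 2.5); X = 5.9.
W^NE = (Σα)·X − ½Σα_i² = 5.9² − ½·14.03 = 27.795.
Planner sets x_i = Σα_j = 5.9 for every i, so X^SO = 3·5.9 = 17.7.
W^SO = (Σα)·X^SO − ½·3·(Σα)² = (3/2)·5.9² = 52.215.
Deadweight loss = W^SO − W^NE = 24.42.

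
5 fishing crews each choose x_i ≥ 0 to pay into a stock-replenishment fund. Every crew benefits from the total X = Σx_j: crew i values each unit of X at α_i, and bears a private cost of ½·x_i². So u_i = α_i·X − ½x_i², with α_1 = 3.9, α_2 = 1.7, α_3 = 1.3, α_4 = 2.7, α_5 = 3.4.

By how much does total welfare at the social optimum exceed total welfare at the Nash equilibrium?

272.82

Crew i's FOC: ∂u_i/∂x_i = α_i − x_i = 0, so x_i* = α_i.
NE contributions = (3.9, 1.7, 1.3, 2.7, 3.4); X = 13.
W^NE = (Σα)·X − ½Σα_i² = 13² − ½·38.64 = 149.68.
Planner sets x_i = Σα_j = 13 for every i, so X^SO = 5·13 = 65.
W^SO = (Σα)·X^SO − ½·5·(Σα)² = (5/2)·13² = 422.5.
Deadweight loss = W^SO − W^NE = 272.82.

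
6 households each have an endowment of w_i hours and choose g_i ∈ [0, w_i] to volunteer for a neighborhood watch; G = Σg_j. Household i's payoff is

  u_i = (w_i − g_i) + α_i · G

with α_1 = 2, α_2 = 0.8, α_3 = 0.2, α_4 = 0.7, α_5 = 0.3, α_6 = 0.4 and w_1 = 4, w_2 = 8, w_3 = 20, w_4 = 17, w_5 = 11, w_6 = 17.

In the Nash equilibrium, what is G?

∂u_i/∂g_i = α_i − 1, so household i contributes w_i if α_i > 1, else 0.
α_i > 1 for i ∈ {1}; NE contributions (4, 0, 0, 0, 0, 0), G = 4.

4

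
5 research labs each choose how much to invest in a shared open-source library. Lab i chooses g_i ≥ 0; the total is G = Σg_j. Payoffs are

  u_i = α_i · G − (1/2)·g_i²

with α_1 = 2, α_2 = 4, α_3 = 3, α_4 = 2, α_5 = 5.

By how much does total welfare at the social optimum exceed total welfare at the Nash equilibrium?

413

Lab i's FOC: ∂u_i/∂g_i = α_i − g_i = 0, so g_i* = α_i.
NE contributions = (2, 4, 3, 2, 5); G = 16.
W^NE = (Σα)·G − ½Σα_i² = 16² − ½·58 = 227.
Planner sets g_i = Σα_j = 16 for every i, so G^SO = 5·16 = 80.
W^SO = (Σα)·G^SO − ½·5·(Σα)² = (5/2)·16² = 640.
Deadweight loss = W^SO − W^NE = 413.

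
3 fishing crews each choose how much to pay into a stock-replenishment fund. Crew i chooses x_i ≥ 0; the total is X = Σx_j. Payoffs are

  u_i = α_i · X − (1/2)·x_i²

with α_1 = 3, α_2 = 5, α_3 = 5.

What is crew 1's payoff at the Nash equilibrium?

Crew i's FOC: ∂u_i/∂x_i = α_i − x_i = 0, so x_i* = α_i.
NE contributions = (3, 5, 5); X = 13.
u_1 = α_1·X − ½·(x_1)² = 3·13 − ½·3² = 34.5.

34.5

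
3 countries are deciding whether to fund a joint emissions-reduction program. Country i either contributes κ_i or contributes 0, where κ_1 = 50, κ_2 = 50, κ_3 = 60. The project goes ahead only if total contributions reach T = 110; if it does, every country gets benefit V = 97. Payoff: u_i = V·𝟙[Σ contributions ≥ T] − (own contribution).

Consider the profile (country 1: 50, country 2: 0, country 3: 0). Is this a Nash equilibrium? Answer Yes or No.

Total = 50 < 110: not provided.
Country 1 (pledges 50, payoff -50): dropping to 0 → total 0, payoff 0. Profitable deviation.

No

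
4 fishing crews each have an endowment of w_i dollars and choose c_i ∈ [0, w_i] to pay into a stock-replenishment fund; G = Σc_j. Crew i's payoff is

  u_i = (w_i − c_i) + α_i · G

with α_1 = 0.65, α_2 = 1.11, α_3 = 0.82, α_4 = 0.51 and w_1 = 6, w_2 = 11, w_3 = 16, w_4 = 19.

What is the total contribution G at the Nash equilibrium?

11

∂u_i/∂c_i = α_i − 1, so crew i contributes w_i if α_i > 1, else 0.
α_i > 1 for i ∈ {2}; NE contributions (0, 11, 0, 0), G = 11.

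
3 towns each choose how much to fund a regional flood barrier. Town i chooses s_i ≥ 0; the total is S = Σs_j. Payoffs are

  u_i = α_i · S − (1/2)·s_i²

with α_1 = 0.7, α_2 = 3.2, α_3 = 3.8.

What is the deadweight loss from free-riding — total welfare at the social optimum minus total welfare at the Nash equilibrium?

42.23

Town i's FOC: ∂u_i/∂s_i = α_i − s_i = 0, so s_i* = α_i.
NE contributions = (0.7, 3.2, 3.8); S = 7.7.
W^NE = (Σα)·S − ½Σα_i² = 7.7² − ½·25.17 = 46.705.
Planner sets s_i = Σα_j = 7.7 for every i, so S^SO = 3·7.7 = 23.1.
W^SO = (Σα)·S^SO − ½·3·(Σα)² = (3/2)·7.7² = 88.935.
Deadweight loss = W^SO − W^NE = 42.23.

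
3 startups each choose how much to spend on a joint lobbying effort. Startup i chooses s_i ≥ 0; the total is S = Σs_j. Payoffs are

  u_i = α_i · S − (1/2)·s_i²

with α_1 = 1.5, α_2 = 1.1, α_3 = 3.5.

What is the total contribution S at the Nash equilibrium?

Startup i's FOC: ∂u_i/∂s_i = α_i − s_i = 0, so s_i* = α_i.
NE contributions = (1.5, 1.1, 3.5); S = 6.1.

6.1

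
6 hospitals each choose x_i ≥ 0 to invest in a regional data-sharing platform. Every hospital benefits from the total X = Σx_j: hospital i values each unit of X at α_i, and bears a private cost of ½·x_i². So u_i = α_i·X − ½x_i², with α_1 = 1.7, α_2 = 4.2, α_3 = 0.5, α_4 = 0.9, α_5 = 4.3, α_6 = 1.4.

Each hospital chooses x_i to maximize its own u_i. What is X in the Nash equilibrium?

13

Hospital i's FOC: ∂u_i/∂x_i = α_i − x_i = 0, so x_i* = α_i.
NE contributions = (1.7, 4.2, 0.5, 0.9, 4.3, 1.4); X = 13.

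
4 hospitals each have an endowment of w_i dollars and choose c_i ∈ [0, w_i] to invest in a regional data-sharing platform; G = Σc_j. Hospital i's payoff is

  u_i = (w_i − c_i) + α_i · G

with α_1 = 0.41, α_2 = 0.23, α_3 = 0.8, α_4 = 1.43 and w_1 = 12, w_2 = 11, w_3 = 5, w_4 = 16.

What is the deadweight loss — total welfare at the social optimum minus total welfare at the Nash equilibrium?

∂u_i/∂c_i = α_i − 1, so hospital i contributes w_i if α_i > 1, else 0.
α_i > 1 for i ∈ {4}; NE contributions (0, 0, 0, 16), G = 16.
W^NE = Σw_i − G^NE + (Σα_i)·G^NE = 44 + 1.87·16 = 73.92.
Planner: ∂(Σu_j)/∂c_i = Σα_j − 1 = 1.87 > 0, so everyone contributes w_i; G^SO = 44, W^SO = 44 + 1.87·44 = 126.28.
Deadweight loss = 52.36.

52.36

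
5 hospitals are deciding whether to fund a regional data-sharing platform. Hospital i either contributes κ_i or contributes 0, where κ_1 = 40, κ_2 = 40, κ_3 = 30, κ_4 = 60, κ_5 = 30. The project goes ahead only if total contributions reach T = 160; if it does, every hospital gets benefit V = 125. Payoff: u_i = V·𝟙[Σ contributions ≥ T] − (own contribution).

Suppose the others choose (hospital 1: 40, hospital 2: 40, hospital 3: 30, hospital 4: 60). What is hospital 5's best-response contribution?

Others' total = 170 ≥ 160; contributing adds cost 30 for no extra benefit.
Best response: 0.

0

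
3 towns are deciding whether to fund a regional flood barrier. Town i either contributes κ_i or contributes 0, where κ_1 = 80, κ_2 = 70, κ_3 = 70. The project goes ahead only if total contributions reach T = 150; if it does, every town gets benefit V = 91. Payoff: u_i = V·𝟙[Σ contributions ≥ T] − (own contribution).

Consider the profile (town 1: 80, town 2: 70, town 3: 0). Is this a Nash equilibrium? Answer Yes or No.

Total = 150 ≥ 150: provided.
Town 1 (pledges 80, payoff 11): dropping to 0 → total 70, payoff 0. No gain.
Town 2 (pledges 70, payoff 21): dropping to 0 → total 80, payoff 0. No gain.
Town 3 (pledges 0, payoff 91): pledging 70 → total 220, payoff 21. No gain.

Yes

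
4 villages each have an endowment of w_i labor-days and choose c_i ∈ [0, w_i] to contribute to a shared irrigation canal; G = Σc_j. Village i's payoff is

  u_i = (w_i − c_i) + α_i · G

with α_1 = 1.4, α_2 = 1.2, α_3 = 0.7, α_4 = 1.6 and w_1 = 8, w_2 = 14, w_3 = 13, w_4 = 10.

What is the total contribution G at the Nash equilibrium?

∂u_i/∂c_i = α_i − 1, so village i contributes w_i if α_i > 1, else 0.
α_i > 1 for i ∈ {1, 2, 4}; NE contributions (8, 14, 0, 10), G = 32.

32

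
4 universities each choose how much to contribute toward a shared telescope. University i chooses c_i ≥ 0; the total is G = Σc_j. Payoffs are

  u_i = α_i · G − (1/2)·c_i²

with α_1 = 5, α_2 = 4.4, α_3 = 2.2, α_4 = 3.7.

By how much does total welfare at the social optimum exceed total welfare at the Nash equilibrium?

265.535

University i's FOC: ∂u_i/∂c_i = α_i − c_i = 0, so c_i* = α_i.
NE contributions = (5, 4.4, 2.2, 3.7); G = 15.3.
W^NE = (Σα)·G − ½Σα_i² = 15.3² − ½·62.89 = 202.645.
Planner sets c_i = Σα_j = 15.3 for every i, so G^SO = 4·15.3 = 61.2.
W^SO = (Σα)·G^SO − ½·4·(Σα)² = (4/2)·15.3² = 468.18.
Deadweight loss = W^SO − W^NE = 265.535.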